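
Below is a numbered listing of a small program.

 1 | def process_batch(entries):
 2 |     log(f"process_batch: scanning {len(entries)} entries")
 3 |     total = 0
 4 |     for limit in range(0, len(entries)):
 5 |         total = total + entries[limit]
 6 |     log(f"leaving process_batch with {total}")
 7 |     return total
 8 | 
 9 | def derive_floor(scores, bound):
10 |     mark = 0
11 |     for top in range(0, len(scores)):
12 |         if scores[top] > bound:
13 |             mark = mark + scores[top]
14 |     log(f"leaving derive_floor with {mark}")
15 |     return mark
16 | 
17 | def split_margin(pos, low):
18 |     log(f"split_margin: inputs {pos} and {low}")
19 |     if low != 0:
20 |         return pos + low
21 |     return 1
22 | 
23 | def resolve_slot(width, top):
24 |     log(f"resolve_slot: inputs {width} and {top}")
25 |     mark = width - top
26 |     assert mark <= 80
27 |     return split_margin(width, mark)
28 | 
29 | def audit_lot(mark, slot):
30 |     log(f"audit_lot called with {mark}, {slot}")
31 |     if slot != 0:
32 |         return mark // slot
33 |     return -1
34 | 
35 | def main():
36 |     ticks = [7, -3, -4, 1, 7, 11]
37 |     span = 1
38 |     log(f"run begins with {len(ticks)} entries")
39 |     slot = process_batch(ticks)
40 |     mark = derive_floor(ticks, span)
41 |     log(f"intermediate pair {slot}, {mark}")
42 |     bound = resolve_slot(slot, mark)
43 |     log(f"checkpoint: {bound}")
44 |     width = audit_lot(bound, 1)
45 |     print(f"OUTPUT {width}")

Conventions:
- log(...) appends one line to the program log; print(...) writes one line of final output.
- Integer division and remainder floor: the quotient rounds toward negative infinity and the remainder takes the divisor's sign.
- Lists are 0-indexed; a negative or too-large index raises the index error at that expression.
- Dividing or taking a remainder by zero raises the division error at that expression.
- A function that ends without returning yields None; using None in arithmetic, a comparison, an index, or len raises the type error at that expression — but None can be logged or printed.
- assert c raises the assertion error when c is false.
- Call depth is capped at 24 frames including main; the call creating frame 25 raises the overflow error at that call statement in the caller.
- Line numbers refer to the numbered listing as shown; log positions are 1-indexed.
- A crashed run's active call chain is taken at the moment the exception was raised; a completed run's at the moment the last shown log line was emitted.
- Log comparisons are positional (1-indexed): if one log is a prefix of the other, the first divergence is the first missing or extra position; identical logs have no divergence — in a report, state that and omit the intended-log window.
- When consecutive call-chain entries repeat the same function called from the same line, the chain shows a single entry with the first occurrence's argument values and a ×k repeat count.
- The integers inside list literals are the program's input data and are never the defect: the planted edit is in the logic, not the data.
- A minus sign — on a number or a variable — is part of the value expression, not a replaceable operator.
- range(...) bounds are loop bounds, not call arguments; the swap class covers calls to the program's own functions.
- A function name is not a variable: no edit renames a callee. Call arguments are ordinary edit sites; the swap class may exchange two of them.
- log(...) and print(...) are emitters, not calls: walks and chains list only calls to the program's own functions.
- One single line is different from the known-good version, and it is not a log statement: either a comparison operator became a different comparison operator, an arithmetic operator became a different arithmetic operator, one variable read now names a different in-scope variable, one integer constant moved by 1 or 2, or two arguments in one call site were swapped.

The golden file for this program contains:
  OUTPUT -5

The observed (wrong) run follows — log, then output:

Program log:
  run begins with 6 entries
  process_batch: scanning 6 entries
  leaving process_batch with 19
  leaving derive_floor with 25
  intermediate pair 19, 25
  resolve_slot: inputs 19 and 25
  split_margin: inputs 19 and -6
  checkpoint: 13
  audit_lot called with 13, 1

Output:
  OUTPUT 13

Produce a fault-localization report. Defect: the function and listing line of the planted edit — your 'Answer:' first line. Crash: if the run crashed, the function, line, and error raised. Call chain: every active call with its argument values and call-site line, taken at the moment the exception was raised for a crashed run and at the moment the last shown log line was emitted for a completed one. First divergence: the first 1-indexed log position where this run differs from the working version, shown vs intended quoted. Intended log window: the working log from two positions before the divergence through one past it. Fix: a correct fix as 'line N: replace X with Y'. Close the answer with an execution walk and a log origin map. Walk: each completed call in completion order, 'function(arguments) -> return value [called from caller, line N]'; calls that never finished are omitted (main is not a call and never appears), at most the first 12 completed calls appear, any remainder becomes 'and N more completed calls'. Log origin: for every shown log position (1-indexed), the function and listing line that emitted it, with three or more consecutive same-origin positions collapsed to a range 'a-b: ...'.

Answer: the defect is in split_margin at line 20.
Core observation: Everything matches until log position 8, which reads 'checkpoint: 13' in place of 'checkpoint: -5'.
Call chain: main -> audit_lot(13, 1) (called at line 44).
First divergence: position 8 — shown 'checkpoint: 13', intended 'checkpoint: -5'.
Intended log window:
  6: resolve_slot: inputs 19 and 25
  7: split_margin: inputs 19 and -6
  8: checkpoint: -5
  9: audit_lot called with -5, 1
Execution walk:
  process_batch([7, -3, -4, 1, 7, 11]) -> 19  [called from main, line 39]
  derive_floor([7, -3, -4, 1, 7, 11], 1) -> 25  [called from main, line 40]
  split_margin(19, -6) -> 13  [called from resolve_slot, line 27]
  resolve_slot(19, 25) -> 13  [called from main, line 42]
  audit_lot(13, 1) -> 13  [called from main, line 44]
Origin of each log line:
  1: logged in main at line 38
  2: logged in process_batch at line 2
  3: logged in process_batch at line 6
  4: logged in derive_floor at line 14
  5: logged in main at line 41
  6: logged in resolve_slot at line 24
  7: logged in split_margin at line 18
  8: logged in main at line 43
  9: logged in audit_lot at line 30
A correct fix: line 20: replace `+` with `%`.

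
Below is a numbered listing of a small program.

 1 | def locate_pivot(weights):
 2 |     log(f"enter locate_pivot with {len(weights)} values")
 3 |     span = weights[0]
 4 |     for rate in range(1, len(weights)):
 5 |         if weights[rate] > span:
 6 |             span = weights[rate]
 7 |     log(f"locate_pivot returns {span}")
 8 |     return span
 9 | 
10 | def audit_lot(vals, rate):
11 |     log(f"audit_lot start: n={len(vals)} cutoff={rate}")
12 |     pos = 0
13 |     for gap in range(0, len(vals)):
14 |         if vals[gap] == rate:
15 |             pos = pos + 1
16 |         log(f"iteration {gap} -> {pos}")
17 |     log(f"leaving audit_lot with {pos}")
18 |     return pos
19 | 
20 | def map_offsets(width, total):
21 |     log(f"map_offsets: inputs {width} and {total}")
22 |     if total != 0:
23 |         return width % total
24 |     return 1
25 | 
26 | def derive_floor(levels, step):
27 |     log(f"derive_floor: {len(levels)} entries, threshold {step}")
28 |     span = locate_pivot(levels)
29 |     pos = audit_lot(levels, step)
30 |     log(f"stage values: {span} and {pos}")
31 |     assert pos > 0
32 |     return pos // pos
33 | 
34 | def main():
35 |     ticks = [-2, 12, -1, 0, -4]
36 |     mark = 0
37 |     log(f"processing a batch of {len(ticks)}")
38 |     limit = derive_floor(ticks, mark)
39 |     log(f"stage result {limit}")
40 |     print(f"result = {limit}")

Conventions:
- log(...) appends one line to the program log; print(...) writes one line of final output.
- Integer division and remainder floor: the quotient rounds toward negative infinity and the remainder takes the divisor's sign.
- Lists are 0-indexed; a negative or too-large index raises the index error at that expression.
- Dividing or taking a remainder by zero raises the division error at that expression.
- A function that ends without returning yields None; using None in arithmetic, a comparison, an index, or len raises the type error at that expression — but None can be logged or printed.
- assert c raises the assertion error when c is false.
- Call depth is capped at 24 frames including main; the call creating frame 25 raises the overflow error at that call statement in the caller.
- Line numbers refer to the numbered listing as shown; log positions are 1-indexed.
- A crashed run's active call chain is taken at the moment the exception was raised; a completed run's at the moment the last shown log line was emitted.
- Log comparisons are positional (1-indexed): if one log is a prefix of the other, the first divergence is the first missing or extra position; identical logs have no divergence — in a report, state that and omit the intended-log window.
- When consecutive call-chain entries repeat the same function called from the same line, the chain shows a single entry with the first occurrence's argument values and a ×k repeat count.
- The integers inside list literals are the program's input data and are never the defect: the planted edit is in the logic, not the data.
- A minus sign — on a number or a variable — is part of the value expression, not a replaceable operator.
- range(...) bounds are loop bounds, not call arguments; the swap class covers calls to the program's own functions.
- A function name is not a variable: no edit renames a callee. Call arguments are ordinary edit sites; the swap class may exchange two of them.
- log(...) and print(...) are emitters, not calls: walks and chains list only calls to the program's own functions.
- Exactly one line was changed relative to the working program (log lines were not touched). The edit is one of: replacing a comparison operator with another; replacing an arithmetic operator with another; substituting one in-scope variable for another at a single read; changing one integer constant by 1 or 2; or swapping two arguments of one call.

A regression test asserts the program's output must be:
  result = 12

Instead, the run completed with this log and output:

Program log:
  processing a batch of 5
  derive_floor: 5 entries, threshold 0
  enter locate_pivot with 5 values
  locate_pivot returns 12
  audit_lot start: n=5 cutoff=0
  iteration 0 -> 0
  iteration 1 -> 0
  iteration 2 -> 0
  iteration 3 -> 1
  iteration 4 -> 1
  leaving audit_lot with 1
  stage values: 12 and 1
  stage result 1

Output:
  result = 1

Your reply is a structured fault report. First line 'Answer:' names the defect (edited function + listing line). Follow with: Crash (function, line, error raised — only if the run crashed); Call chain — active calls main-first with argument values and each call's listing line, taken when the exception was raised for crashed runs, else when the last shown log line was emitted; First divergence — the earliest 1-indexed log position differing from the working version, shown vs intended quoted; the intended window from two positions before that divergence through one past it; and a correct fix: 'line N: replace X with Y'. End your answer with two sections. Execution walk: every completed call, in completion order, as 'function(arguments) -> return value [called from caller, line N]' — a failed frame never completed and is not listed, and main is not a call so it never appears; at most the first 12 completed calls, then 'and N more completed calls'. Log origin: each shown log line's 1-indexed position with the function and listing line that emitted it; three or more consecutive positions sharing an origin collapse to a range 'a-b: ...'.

Answer: the defect is in derive_floor at line 32.
Key fact: Everything matches until log position 13, which reads 'stage result 1' in place of 'stage result 12'.
Call chain: main.
First divergence: position 13; shown 'stage result 1' vs intended 'stage result 12'.
Intended log window:
  11: leaving audit_lot with 1
  12: stage values: 12 and 1
  13: stage result 12
Execution walk:
  locate_pivot([-2, 12, -1, 0, -4]) -> 12  [called from derive_floor, line 28]
  audit_lot([-2, 12, -1, 0, -4], 0) -> 1  [called from derive_floor, line 29]
  derive_floor([-2, 12, -1, 0, -4], 0) -> 1  [called from main, line 38]
Log origins:
  1: logged in main at line 37
  2: logged in derive_floor at line 27
  3: logged in locate_pivot at line 2
  4: logged in locate_pivot at line 7
  5: logged in audit_lot at line 11
  6-10: logged in audit_lot at line 16
  11: logged in audit_lot at line 17
  12: logged in derive_floor at line 30
  13: logged in main at line 39
A correct fix: line 32: replace `pos // pos` with `span // pos`.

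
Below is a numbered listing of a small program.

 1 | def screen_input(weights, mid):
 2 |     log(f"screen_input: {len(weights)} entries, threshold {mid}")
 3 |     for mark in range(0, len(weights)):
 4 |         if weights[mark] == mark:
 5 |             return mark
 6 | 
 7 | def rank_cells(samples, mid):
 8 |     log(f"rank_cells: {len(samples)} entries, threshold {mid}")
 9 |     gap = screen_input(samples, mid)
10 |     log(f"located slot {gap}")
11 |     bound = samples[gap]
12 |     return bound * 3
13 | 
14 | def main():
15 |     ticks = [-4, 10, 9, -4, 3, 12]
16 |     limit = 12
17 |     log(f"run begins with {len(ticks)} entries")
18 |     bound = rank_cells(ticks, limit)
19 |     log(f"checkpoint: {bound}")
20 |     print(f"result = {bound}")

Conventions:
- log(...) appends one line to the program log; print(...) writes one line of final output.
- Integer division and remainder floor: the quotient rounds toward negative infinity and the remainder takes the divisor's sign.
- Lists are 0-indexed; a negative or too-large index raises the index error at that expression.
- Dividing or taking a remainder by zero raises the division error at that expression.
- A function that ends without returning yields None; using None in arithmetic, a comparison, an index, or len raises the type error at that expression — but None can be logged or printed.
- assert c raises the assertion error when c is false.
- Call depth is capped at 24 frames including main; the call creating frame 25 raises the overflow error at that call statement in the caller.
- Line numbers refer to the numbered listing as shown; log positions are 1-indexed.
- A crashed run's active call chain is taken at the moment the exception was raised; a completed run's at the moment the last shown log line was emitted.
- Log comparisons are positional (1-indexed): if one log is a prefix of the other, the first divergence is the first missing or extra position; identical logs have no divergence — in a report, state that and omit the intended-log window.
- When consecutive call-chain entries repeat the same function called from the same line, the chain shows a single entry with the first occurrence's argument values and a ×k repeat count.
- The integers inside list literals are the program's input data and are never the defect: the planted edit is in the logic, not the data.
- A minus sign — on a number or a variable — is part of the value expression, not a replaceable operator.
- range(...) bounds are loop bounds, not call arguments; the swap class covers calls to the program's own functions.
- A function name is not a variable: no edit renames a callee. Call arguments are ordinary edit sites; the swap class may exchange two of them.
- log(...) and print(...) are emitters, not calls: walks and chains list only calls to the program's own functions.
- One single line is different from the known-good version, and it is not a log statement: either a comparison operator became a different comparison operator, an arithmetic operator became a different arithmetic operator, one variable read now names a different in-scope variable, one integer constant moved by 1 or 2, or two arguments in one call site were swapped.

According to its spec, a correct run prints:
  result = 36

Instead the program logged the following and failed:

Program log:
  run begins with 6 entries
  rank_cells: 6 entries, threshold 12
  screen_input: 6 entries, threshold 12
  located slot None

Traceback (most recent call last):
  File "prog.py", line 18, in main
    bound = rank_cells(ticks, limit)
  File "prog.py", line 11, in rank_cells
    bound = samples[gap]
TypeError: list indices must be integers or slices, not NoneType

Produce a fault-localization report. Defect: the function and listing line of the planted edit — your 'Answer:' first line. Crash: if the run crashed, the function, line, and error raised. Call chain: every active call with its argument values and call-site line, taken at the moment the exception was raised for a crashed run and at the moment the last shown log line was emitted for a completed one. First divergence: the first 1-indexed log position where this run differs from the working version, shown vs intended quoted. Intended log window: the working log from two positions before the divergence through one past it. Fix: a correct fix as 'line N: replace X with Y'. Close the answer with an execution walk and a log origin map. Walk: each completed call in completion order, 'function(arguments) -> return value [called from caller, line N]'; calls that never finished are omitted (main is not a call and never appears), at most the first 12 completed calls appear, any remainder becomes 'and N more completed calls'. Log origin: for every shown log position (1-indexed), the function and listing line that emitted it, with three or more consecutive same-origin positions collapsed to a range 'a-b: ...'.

Answer: the defect is in screen_input at line 4.
Key fact: Log line 4 is where behavior first shows: 'located slot None' appears instead of 'located slot 5'.
Crash: rank_cells, line 11, TypeError.
Call chain: main -> rank_cells([-4, 10, 9, -4, 3, 12], 12) (called at line 18).
First divergence: position 4 — the shown line 'located slot None' should read 'located slot 5'.
Intended log window:
  2: rank_cells: 6 entries, threshold 12
  3: screen_input: 6 entries, threshold 12
  4: located slot 5
  5: checkpoint: 36
Execution walk:
  screen_input([-4, 10, 9, -4, 3, 12], 12) -> None  [called from rank_cells, line 9]
Log origin:
  1 — main, line 17
  2 — rank_cells, line 8
  3 — screen_input, line 2
  4 — rank_cells, line 10
A correct fix: line 4: replace `weights[mark] == mark` with `weights[mark] == mid`.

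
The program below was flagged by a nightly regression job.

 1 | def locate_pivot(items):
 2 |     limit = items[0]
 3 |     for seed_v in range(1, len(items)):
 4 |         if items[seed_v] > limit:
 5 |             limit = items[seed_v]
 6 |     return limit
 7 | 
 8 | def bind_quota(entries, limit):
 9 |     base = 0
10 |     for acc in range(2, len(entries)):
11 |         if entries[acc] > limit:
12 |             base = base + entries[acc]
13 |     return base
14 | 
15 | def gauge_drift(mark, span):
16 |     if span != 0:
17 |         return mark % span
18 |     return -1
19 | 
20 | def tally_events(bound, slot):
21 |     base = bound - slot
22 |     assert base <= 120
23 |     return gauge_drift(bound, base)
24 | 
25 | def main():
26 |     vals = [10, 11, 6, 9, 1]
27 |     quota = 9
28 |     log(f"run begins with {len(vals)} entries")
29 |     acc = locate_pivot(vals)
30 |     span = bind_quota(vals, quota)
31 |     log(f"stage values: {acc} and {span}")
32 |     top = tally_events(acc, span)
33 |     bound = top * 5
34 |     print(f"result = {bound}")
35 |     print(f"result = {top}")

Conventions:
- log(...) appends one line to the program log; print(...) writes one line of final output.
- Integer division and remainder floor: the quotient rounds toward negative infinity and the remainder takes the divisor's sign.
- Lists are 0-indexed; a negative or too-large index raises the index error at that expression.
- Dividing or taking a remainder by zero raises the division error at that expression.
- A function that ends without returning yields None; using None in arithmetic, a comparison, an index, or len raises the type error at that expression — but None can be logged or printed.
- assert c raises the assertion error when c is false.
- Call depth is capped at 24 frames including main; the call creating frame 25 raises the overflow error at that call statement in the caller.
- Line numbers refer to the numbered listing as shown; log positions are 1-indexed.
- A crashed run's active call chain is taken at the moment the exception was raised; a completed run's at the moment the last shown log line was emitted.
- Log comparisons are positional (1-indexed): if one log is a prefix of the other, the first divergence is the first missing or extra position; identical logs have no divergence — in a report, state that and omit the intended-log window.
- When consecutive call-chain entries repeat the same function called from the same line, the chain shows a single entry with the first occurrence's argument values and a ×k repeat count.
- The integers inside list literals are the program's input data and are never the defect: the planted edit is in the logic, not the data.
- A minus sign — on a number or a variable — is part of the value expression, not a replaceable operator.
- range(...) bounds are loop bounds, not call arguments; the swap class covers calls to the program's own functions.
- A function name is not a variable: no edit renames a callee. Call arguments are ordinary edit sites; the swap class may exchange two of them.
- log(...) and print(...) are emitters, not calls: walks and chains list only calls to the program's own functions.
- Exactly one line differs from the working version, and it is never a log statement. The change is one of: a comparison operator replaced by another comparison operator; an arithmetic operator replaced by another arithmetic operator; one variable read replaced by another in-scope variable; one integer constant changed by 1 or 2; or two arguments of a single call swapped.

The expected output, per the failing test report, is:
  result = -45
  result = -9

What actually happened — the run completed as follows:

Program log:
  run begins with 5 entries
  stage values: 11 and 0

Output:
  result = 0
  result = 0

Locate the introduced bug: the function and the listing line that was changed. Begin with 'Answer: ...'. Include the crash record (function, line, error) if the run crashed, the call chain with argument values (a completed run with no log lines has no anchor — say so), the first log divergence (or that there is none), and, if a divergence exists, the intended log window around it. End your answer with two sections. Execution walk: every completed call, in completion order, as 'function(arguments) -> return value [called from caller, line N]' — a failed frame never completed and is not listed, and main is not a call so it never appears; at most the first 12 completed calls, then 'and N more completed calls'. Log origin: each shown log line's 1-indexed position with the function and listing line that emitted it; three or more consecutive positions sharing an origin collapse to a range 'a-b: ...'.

Answer: the defect is in bind_quota at line 10.
Key observation: Everything matches until log position 2, which reads 'stage values: 11 and 0' in place of 'stage values: 11 and 21'.
Call chain: main.
First divergence: position 2 — shown 'stage values: 11 and 0', intended 'stage values: 11 and 21'.
Intended log window:
  1: run begins with 5 entries
  2: stage values: 11 and 21
Execution walk:
  locate_pivot([10, 11, 6, 9, 1]) -> 11  [called from main, line 29]
  bind_quota([10, 11, 6, 9, 1], 9) -> 0  [called from main, line 30]
  gauge_drift(11, 11) -> 0  [called from tally_events, line 23]
  tally_events(11, 0) -> 0  [called from main, line 32]
Log origins:
  1: emitted by main (line 28)
  2: emitted by main (line 31)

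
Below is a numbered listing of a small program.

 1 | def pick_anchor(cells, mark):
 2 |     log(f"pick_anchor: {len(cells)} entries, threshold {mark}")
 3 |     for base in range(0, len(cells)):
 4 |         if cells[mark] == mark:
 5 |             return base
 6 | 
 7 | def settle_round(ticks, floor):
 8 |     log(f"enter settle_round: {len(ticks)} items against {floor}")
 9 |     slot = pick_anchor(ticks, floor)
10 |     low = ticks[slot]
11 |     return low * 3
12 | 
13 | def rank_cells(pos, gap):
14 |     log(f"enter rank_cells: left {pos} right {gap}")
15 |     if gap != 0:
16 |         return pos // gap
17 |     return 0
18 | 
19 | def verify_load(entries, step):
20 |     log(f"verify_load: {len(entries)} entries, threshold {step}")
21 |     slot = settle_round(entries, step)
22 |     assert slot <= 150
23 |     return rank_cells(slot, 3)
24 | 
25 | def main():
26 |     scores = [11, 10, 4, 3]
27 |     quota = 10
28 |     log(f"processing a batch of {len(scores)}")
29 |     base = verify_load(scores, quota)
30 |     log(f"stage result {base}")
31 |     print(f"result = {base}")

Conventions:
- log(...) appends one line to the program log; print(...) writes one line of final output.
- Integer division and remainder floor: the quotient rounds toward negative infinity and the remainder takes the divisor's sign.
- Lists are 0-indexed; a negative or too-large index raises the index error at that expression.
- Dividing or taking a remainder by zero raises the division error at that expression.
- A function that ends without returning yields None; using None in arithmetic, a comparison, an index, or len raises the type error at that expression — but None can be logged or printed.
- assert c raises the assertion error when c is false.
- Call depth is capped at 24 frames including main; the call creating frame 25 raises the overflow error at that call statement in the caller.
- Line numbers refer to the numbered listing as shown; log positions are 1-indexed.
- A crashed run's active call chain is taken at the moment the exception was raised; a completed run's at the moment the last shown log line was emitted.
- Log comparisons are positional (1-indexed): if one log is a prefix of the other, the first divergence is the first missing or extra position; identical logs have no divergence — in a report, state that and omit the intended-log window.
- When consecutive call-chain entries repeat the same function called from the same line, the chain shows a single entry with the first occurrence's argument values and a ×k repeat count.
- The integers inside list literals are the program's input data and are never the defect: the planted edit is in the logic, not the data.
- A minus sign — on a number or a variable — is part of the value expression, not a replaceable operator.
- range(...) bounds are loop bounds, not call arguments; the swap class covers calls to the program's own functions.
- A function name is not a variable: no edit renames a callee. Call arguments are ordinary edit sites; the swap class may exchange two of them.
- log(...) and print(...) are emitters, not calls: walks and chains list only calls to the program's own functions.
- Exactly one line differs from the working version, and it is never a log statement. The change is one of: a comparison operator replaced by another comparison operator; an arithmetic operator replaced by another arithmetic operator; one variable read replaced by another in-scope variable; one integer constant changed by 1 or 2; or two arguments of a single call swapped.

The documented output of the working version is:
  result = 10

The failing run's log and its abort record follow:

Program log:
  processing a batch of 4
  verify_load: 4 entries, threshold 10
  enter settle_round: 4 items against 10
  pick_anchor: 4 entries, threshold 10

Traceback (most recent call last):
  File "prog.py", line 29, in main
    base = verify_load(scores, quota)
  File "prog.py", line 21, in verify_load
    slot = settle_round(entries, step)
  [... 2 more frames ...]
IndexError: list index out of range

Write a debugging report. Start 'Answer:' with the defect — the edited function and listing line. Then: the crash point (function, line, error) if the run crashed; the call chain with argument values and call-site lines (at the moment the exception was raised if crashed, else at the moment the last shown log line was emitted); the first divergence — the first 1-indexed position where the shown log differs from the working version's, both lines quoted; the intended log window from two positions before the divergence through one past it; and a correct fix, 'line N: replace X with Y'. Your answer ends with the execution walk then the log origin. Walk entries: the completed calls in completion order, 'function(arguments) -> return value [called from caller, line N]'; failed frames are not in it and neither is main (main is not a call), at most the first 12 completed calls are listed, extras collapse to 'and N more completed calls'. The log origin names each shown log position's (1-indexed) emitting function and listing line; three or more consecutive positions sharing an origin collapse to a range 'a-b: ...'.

Answer: the defect is in pick_anchor at line 4.
Key fact: Only 4 log lines were emitted before the run died; the intended continuation was 'enter rank_cells: left 30 right 3'.
Crash: pick_anchor, line 4, IndexError.
Call chain: main -> verify_load([11, 10, 4, 3], 10) (called at line 29) -> settle_round([11, 10, 4, 3], 10) (called at line 21) -> pick_anchor([11, 10, 4, 3], 10) (called at line 9).
First divergence: position 5; the shown log stops at 4 lines while the working version next logs 'enter rank_cells: left 30 right 3'.
Intended log window:
  3: enter settle_round: 4 items against 10
  4: pick_anchor: 4 entries, threshold 10
  5: enter rank_cells: left 30 right 3
  6: stage result 10
Execution walk:
  (no call completed)
Log line origins:
  1: logged in main at line 28
  2: logged in verify_load at line 20
  3: logged in settle_round at line 8
  4: logged in pick_anchor at line 2
A correct fix: line 4: replace `cells[mark]` with `cells[base]`.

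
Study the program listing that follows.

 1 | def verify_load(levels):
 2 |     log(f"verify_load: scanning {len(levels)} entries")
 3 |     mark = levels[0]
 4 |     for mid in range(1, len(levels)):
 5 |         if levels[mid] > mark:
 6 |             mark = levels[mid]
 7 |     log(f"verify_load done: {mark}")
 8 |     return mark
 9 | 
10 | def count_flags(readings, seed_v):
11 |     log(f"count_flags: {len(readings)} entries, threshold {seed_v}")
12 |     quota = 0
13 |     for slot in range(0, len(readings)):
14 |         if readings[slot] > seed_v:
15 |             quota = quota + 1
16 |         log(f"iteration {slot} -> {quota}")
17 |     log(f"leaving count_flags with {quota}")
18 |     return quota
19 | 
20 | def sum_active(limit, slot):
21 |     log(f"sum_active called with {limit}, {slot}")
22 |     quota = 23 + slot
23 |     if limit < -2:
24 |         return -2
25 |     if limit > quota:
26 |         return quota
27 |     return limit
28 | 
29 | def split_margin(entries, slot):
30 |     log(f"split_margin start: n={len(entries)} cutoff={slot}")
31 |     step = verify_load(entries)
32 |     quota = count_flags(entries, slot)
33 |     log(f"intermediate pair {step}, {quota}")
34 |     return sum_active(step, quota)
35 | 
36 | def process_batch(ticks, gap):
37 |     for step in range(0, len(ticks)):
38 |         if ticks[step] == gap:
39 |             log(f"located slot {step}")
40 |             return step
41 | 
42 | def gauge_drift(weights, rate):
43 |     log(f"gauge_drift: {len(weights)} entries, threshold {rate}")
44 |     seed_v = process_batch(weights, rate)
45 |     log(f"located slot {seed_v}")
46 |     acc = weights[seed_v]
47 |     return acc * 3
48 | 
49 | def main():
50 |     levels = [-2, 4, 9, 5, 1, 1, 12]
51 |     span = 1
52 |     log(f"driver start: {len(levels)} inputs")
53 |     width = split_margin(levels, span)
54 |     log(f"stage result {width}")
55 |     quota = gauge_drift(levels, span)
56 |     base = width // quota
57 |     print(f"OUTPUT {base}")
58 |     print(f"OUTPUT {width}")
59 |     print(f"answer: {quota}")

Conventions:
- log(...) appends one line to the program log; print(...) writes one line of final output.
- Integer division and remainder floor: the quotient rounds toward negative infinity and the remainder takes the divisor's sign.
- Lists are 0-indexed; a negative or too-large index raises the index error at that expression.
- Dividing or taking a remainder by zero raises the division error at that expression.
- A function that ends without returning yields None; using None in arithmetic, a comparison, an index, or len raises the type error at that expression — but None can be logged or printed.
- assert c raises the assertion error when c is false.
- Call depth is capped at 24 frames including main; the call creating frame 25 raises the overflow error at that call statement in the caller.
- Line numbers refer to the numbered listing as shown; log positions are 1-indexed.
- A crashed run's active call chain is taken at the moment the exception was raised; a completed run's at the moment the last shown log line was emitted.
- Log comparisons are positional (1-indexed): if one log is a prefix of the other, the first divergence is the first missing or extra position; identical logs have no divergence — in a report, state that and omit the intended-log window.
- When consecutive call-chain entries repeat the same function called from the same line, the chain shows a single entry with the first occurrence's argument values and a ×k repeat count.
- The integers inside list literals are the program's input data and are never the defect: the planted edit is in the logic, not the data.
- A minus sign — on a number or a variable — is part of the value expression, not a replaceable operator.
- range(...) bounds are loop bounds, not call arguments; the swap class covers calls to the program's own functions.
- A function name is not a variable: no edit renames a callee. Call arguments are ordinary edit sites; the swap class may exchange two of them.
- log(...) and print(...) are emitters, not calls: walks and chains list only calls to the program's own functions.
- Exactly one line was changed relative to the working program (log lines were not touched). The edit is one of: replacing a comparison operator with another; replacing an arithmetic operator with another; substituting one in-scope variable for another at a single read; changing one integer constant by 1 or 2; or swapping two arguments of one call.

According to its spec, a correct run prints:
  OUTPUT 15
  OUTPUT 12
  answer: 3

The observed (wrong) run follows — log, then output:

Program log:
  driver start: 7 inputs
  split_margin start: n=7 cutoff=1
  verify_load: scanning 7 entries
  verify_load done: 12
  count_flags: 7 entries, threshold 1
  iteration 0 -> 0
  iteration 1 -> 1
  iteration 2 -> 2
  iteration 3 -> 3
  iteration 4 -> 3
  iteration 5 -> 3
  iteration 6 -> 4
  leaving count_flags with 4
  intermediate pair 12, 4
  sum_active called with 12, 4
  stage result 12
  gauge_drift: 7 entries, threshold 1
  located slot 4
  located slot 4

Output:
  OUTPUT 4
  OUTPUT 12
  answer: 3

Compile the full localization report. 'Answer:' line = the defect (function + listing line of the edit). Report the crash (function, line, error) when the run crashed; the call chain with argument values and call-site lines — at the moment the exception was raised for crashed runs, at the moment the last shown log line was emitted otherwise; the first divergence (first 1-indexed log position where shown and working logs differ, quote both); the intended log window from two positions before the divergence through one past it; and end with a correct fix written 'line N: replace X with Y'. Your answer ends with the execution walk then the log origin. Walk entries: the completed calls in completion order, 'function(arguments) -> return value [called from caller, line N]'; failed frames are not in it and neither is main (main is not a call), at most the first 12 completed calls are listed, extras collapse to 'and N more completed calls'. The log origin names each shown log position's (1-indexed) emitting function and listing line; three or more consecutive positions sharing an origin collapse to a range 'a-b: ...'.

Answer: the defect is in main at line 56.
Core observation: Nothing in the log betrays the bug — only the output does.
Call chain: main -> gauge_drift([-2, 4, 9, 5, 1, 1, 12], 1) (called at line 55).
First divergence: none — the logs agree in full.
Execution walk:
  verify_load([-2, 4, 9, 5, 1, 1, 12]) -> 12  [called from split_margin, line 31]
  count_flags([-2, 4, 9, 5, 1, 1, 12], 1) -> 4  [called from split_margin, line 32]
  sum_active(12, 4) -> 12  [called from split_margin, line 34]
  split_margin([-2, 4, 9, 5, 1, 1, 12], 1) -> 12  [called from main, line 53]
  process_batch([-2, 4, 9, 5, 1, 1, 12], 1) -> 4  [called from gauge_drift, line 44]
  gauge_drift([-2, 4, 9, 5, 1, 1, 12], 1) -> 3  [called from main, line 55]
Log origin:
  1: logged in main at line 52
  2: logged in split_margin at line 30
  3: logged in verify_load at line 2
  4: logged in verify_load at line 7
  5: logged in count_flags at line 11
  6-12: logged in count_flags at line 16
  13: logged in count_flags at line 17
  14: logged in split_margin at line 33
  15: logged in sum_active at line 21
  16: logged in main at line 54
  17: logged in gauge_drift at line 43
  18: logged in process_batch at line 39
  19: logged in gauge_drift at line 45
A correct fix: line 56: replace `//` with `+`.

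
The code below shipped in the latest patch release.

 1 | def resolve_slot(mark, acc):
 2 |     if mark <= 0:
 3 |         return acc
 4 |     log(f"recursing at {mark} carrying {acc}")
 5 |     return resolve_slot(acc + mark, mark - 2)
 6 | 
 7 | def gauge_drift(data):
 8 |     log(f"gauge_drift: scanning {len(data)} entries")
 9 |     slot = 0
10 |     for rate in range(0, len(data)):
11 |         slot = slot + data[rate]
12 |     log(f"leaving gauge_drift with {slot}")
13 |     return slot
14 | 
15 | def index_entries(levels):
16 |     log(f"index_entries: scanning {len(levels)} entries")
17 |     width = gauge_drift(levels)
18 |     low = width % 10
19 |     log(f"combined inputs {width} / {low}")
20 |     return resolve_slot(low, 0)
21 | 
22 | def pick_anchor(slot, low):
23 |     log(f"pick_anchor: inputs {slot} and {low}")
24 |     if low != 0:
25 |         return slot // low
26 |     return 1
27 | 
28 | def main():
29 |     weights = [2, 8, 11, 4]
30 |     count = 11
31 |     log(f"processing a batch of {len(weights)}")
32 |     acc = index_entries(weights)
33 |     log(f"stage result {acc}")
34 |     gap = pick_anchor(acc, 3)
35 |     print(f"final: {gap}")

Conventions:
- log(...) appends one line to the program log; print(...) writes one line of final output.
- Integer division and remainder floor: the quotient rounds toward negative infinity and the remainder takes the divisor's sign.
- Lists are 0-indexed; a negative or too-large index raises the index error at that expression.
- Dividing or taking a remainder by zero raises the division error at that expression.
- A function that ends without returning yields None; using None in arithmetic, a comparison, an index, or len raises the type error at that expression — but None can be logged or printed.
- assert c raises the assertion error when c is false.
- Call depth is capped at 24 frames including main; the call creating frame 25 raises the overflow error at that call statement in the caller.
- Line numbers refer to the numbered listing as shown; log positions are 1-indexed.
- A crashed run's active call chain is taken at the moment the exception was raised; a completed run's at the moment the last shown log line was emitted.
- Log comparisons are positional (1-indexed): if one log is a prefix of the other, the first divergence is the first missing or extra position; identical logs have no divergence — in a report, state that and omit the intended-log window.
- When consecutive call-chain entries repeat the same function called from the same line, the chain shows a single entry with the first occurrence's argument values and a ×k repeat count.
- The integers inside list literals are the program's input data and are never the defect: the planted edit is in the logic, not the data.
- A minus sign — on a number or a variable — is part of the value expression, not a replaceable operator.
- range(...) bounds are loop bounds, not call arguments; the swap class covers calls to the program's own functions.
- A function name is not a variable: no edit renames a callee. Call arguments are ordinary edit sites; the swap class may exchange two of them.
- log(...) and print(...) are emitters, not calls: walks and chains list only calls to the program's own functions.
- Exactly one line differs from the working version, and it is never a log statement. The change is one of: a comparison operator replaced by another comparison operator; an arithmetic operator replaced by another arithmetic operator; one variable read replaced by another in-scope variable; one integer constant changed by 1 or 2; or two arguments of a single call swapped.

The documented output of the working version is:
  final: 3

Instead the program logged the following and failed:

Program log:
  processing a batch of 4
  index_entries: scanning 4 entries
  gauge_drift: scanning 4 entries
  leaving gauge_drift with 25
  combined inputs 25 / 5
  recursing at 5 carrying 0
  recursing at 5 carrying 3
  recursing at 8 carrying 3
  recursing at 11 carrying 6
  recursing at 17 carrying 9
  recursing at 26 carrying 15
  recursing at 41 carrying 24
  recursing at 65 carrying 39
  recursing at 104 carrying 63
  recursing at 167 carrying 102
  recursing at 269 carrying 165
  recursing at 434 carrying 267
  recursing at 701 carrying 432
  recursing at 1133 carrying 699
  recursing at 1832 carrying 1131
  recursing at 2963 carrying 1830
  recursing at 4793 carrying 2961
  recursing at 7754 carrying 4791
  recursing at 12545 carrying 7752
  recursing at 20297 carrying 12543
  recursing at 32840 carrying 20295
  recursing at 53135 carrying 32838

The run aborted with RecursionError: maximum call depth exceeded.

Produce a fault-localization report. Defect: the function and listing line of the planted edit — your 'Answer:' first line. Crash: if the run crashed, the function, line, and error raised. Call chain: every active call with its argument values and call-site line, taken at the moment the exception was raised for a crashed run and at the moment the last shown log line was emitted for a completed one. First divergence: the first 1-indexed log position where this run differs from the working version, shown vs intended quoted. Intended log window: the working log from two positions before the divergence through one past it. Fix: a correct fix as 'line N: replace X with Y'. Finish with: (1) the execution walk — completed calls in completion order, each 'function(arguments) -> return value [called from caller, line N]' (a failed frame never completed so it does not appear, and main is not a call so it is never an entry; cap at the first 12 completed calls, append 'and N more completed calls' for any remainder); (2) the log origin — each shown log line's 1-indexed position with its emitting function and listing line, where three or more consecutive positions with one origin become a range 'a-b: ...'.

Answer: the defect is in resolve_slot at line 5.
The tell: The earliest visible damage is log position 7 — 'recursing at 5 carrying 3' rather than the intended 'recursing at 3 carrying 5'.
Crash: resolve_slot, line 5, RecursionError.
Call chain: main -> index_entries([2, 8, 11, 4]) (called at line 32) -> resolve_slot(5, 0) (called at line 20) -> resolve_slot(5, 3) (called at line 5) ×21.
First divergence: position 7; shown 'recursing at 5 carrying 3' vs intended 'recursing at 3 carrying 5'.
Intended log window:
  5: combined inputs 25 / 5
  6: recursing at 5 carrying 0
  7: recursing at 3 carrying 5
  8: recursing at 1 carrying 8
Execution walk:
  gauge_drift([2, 8, 11, 4]) -> 25  [called from index_entries, line 17]
Origin of each log line:
  1: from main, line 31
  2: from index_entries, line 16
  3: from gauge_drift, line 8
  4: from gauge_drift, line 12
  5: from index_entries, line 19
  6-27: from resolve_slot, line 4
A correct fix: line 5: replace `resolve_slot(acc + mark, mark - 2)` with `resolve_slot(mark - 2, acc + mark)`.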